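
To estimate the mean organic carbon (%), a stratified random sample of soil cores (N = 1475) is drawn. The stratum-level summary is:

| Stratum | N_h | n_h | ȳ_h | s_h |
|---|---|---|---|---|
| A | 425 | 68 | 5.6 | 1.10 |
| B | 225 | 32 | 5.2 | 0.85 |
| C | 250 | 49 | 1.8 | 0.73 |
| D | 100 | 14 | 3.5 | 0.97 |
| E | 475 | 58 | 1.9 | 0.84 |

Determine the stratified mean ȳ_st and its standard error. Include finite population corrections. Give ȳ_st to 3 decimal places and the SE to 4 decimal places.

ȳ_st = Σ W_h ȳ_h = (425·5.6 + 225·5.2 + 250·1.8 + 100·3.5 + 475·1.9)/1475 = 3.56102
V̂(ȳ_st) = Σ W_h² (1 − n_h/N_h) s_h²/n_h, with W_h = N_h/N and N = 1475:
  stratum A: (425/1475)²·(1 − 68/425)·1.10²/68 = 0.00124094
  stratum B: (225/1475)²·(1 − 32/225)·0.85²/32 = 0.000450654
  stratum C: (250/1475)²·(1 − 49/250)·0.73²/49 = 0.00025119
  stratum D: (100/1475)²·(1 − 14/100)·0.97²/14 = 0.000265662
  stratum E: (475/1475)²·(1 − 58/475)·0.84²/58 = 0.00110758
V̂(ȳ_st) = 0.00331603
SE(ȳ_st) = √0.00331603 = 0.0575849

ȳ_st ≈ 3.561, SE ≈ 0.0576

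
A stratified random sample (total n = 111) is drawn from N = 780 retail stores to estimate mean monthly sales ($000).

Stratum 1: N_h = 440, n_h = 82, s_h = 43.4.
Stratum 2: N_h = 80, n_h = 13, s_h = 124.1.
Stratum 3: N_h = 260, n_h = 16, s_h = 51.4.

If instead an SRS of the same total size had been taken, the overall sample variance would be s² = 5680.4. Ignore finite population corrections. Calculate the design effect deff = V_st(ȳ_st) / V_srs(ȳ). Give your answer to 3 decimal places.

V̂(ȳ_st) = Σ W_h² s_h²/n_h, with W_h = N_h/N and N = 780:
  stratum 1: (440/780)²·43.4²/82 = 7.3094
  stratum 2: (80/780)²·124.1²/13 = 12.4621
  stratum 3: (260/780)²·51.4²/16 = 18.3469
V_st = 38.1184
V_srs = s²/n = 5680.4/111 = 51.1748
deff = V_st / V_srs = 38.1184/51.1748 = 0.7449

deff ≈ 0.745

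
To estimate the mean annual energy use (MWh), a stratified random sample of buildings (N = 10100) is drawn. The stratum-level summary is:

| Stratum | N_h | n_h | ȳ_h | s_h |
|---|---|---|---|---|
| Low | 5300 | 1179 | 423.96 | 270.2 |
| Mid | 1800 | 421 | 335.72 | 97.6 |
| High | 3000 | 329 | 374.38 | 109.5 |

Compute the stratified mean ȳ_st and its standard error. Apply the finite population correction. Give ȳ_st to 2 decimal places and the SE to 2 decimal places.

ȳ_st = Σ W_h ȳ_h = (5300·423.96 + 1800·335.72 + 3000·374.38)/10100 = 393.50733
V̂(ȳ_st) = Σ W_h² (1 − n_h/N_h) s_h²/n_h, with W_h = N_h/N and N = 10100:
  stratum Low: (5300/10100)²·(1 − 1179/5300)·270.2²/1179 = 13.2584
  stratum Mid: (1800/10100)²·(1 − 421/1800)·97.6²/421 = 0.550569
  stratum High: (3000/10100)²·(1 − 329/3000)·109.5²/329 = 2.86276
V̂(ȳ_st) = 16.6718
SE(ȳ_st) = √16.6718 = 4.08311

ȳ_st ≈ 393.51, SE ≈ 4.08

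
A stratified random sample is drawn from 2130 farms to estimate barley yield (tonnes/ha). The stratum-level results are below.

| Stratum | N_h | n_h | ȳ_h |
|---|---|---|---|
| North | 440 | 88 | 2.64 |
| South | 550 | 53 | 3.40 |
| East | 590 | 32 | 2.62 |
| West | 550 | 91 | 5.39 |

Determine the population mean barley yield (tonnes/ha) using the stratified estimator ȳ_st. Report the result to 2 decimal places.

N = Σ N_h = 2130. Stratum weights W_h = N_h/N.
ȳ_st = (440·2.64 + 550·3.40 + 590·2.62 + 550·5.39) / 2130 = 3.5408

ȳ_st ≈ 3.54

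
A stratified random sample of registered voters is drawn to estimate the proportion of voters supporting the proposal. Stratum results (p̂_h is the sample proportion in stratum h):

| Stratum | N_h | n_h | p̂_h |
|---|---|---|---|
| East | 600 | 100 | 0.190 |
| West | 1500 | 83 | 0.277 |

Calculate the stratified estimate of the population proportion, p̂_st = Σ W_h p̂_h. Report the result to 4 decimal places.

N = 2100; stratum weights W_h = N_h/N.
p̂_st = Σ W_h p̂_h = (600·0.190 + 1500·0.277)/2100 = 0.25214

p̂_st ≈ 0.2521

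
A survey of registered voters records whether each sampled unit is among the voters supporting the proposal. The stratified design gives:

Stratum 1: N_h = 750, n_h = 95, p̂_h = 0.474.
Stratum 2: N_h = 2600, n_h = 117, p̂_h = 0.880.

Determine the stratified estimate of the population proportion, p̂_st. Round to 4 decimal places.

p̂_st ≈ 0.7891

N = 3350; stratum weights W_h = N_h/N.
p̂_st = Σ W_h p̂_h = (750·0.474 + 2600·0.880)/3350 = 0.78910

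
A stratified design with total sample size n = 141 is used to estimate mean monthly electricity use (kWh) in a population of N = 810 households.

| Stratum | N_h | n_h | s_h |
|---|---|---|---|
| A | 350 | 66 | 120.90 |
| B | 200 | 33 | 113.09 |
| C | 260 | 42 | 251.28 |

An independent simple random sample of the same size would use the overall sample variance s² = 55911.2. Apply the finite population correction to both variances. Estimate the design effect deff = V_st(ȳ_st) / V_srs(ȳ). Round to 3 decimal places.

V̂(ȳ_st) = Σ W_h² (1 − n_h/N_h) s_h²/n_h, with W_h = N_h/N and N = 810:
  stratum A: (350/810)²·(1 − 66/350)·120.90²/66 = 33.5525
  stratum B: (200/810)²·(1 − 33/200)·113.09²/33 = 19.7293
  stratum C: (260/810)²·(1 − 42/260)·251.28²/42 = 129.875
V_st = 183.157
V_srs = (1 − 141/810)·55911.2/141 = 327.507
deff = V_st / V_srs = 183.157/327.507 = 0.5592

deff ≈ 0.559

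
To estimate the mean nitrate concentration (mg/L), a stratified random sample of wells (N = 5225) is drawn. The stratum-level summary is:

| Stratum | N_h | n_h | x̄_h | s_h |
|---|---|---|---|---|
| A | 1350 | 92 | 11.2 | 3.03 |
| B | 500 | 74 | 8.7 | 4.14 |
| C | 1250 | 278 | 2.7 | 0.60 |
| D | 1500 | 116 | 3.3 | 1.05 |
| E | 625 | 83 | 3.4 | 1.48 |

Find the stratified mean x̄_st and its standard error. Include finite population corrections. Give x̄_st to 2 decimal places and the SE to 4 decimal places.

x̄_st = Σ W_h x̄_h = (1350·11.2 + 500·8.7 + 1250·2.7 + 1500·3.3 + 625·3.4)/5225 = 5.72632
V̂(x̄_st) = Σ W_h² (1 − n_h/N_h) s_h²/n_h, with W_h = N_h/N and N = 5225:
  stratum A: (1350/5225)²·(1 − 92/1350)·3.03²/92 = 0.00620782
  stratum B: (500/5225)²·(1 − 74/500)·4.14²/74 = 0.00180707
  stratum C: (1250/5225)²·(1 − 278/1250)·0.60²/278 = 5.76317e-05
  stratum D: (1500/5225)²·(1 − 116/1500)·1.05²/116 = 0.000722729
  stratum E: (625/5225)²·(1 − 83/625)·1.48²/83 = 0.000327455
V̂(x̄_st) = 0.00912271
SE(x̄_st) = √0.00912271 = 0.0955129

x̄_st ≈ 5.73, SE ≈ 0.0955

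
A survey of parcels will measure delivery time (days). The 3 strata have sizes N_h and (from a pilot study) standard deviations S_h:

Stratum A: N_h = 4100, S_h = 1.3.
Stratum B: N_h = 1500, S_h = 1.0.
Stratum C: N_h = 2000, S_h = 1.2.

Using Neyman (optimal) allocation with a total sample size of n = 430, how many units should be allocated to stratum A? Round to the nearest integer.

248

Neyman allocation: n_h = n · N_h S_h / Σ N_i S_i, with n = 430.
  stratum A: N_h·S_h = 4100·1.3 = 5330.00
  stratum B: N_h·S_h = 1500·1.0 = 1500.00
  stratum C: N_h·S_h = 2000·1.2 = 2400.00
Σ N_h S_h = 9230.00
n for stratum A = 430·5330.00/9230.00 = 248.310 → 248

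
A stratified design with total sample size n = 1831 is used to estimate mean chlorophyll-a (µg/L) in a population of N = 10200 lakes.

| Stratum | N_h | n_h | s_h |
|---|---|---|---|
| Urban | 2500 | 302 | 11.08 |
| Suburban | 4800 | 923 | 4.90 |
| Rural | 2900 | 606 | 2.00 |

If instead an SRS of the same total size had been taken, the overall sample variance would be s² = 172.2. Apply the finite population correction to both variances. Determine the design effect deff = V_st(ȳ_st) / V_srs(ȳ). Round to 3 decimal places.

V̂(ȳ_st) = Σ W_h² (1 − n_h/N_h) s_h²/n_h, with W_h = N_h/N and N = 10200:
  stratum Urban: (2500/10200)²·(1 − 302/2500)·11.08²/302 = 0.0214704
  stratum Suburban: (4800/10200)²·(1 − 923/4800)·4.90²/923 = 0.00465294
  stratum Rural: (2900/10200)²·(1 − 606/2900)·2.00²/606 = 0.000422064
V_st = 0.0265454
V_srs = (1 − 1831/10200)·172.2/1831 = 0.0771646
deff = V_st / V_srs = 0.0265454/0.0771646 = 0.3440

deff ≈ 0.344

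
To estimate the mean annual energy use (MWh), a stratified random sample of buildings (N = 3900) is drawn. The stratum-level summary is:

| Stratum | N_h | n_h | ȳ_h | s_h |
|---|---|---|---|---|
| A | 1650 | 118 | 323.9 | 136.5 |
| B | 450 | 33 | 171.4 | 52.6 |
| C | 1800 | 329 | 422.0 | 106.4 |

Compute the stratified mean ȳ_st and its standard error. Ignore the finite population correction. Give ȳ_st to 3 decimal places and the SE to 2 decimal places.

ȳ_st ≈ 351.581, SE ≈ 6.06

ȳ_st = Σ W_h ȳ_h = (1650·323.9 + 450·171.4 + 1800·422.0)/3900 = 351.58077
V̂(ȳ_st) = Σ W_h² s_h²/n_h, with W_h = N_h/N and N = 3900:
  stratum A: (1650/3900)²·136.5²/118 = 28.2632
  stratum B: (450/3900)²·52.6²/33 = 1.11623
  stratum C: (1800/3900)²·106.4²/329 = 7.32999
V̂(ȳ_st) = 36.7095
SE(ȳ_st) = √36.7095 = 6.05883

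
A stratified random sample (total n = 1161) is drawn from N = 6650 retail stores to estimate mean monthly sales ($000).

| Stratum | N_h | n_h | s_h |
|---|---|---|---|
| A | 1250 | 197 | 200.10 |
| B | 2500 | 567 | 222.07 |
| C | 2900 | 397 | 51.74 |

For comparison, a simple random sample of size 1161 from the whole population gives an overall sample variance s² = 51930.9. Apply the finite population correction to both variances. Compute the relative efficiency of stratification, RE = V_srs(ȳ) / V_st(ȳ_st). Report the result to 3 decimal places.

RE ≈ 2.216

V̂(ȳ_st) = Σ W_h² (1 − n_h/N_h) s_h²/n_h, with W_h = N_h/N and N = 6650:
  stratum A: (1250/6650)²·(1 − 197/1250)·200.10²/197 = 6.04955
  stratum B: (2500/6650)²·(1 − 567/2500)·222.07²/567 = 9.50441
  stratum C: (2900/6650)²·(1 − 397/2900)·51.74²/397 = 1.10682
V_st = 16.6608
V_srs = (1 − 1161/6650)·51930.9/1161 = 36.9203
Relative efficiency = V_srs / V_st = 36.9203/16.6608 = 2.2160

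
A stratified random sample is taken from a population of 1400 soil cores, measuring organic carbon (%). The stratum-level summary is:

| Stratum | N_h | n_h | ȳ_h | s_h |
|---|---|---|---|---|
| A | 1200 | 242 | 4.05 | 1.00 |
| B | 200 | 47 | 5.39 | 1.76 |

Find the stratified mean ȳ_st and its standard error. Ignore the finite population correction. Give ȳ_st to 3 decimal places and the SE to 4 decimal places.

ȳ_st = Σ W_h ȳ_h = (1200·4.05 + 200·5.39)/1400 = 4.24143
V̂(ȳ_st) = Σ W_h² s_h²/n_h, with W_h = N_h/N and N = 1400:
  stratum A: (1200/1400)²·1.00²/242 = 0.00303593
  stratum B: (200/1400)²·1.76²/47 = 0.00134503
V̂(ȳ_st) = 0.00438095
SE(ȳ_st) = √0.00438095 = 0.0661888

ȳ_st ≈ 4.241, SE ≈ 0.0662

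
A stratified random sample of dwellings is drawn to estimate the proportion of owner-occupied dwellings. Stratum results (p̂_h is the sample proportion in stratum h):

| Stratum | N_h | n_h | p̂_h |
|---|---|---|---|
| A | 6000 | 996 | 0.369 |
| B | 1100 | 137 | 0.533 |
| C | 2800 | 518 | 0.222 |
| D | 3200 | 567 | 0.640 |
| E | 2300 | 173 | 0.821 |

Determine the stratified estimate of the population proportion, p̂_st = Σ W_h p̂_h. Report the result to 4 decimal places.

N = 15400; stratum weights W_h = N_h/N.
p̂_st = Σ W_h p̂_h = (6000·0.369 + 1100·0.533 + 2800·0.222 + 3200·0.640 + 2300·0.821)/15400 = 0.47781

p̂_st ≈ 0.4778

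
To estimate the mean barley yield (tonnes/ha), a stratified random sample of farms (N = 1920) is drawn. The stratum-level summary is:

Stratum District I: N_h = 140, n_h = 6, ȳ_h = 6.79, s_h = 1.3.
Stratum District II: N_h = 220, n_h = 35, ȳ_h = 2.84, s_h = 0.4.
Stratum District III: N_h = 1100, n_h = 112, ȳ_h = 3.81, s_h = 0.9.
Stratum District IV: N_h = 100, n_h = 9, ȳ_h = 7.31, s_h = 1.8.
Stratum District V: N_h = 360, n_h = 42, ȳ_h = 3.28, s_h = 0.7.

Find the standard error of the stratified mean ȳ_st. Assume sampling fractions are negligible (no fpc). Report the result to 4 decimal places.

SE(ȳ_st) ≈ 0.0729

V̂(ȳ_st) = Σ W_h² s_h²/n_h, with W_h = N_h/N and N = 1920:
  stratum District I: (140/1920)²·1.3²/6 = 0.00149758
  stratum District II: (220/1920)²·0.4²/35 = 6.00198e-05
  stratum District III: (1100/1920)²·0.9²/112 = 0.00237383
  stratum District IV: (100/1920)²·1.8²/9 = 0.000976563
  stratum District V: (360/1920)²·0.7²/42 = 0.000410156
V̂(ȳ_st) = 0.00531815
SE(ȳ_st) = √0.00531815 = 0.0729256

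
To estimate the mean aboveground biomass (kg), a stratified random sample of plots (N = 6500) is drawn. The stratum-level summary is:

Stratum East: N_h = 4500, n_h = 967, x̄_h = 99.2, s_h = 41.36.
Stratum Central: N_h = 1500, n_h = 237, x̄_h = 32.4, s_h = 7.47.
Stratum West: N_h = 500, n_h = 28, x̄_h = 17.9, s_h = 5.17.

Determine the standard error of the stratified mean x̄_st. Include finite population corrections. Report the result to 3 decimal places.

V̂(x̄_st) = Σ W_h² (1 − n_h/N_h) s_h²/n_h, with W_h = N_h/N and N = 6500:
  stratum East: (4500/6500)²·(1 − 967/4500)·41.36²/967 = 0.665678
  stratum Central: (1500/6500)²·(1 − 237/1500)·7.47²/237 = 0.0105575
  stratum West: (500/6500)²·(1 − 28/500)·5.17²/28 = 0.00533222
V̂(x̄_st) = 0.681567
SE(x̄_st) = √0.681567 = 0.825571

SE(x̄_st) ≈ 0.826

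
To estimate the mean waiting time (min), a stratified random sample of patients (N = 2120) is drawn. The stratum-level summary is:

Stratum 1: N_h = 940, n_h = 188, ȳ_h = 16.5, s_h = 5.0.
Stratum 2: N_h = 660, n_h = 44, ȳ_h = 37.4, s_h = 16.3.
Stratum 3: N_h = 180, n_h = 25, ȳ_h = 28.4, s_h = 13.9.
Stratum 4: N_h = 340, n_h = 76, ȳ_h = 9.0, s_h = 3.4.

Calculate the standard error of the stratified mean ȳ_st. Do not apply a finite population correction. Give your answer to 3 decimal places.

V̂(ȳ_st) = Σ W_h² s_h²/n_h, with W_h = N_h/N and N = 2120:
  stratum 1: (940/2120)²·5.0²/188 = 0.0261436
  stratum 2: (660/2120)²·16.3²/44 = 0.585246
  stratum 3: (180/2120)²·13.9²/25 = 0.0557138
  stratum 4: (340/2120)²·3.4²/76 = 0.00391228
V̂(ȳ_st) = 0.671016
SE(ȳ_st) = √0.671016 = 0.819156

SE(ȳ_st) ≈ 0.819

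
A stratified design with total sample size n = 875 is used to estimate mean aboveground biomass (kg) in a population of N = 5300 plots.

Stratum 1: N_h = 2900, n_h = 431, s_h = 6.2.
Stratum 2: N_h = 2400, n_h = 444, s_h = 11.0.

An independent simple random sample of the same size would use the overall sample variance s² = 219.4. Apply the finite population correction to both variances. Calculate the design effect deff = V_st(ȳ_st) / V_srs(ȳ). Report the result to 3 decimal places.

V̂(ȳ_st) = Σ W_h² (1 − n_h/N_h) s_h²/n_h, with W_h = N_h/N and N = 5300:
  stratum 1: (2900/5300)²·(1 − 431/2900)·6.2²/431 = 0.0227339
  stratum 2: (2400/5300)²·(1 − 444/2400)·11.0²/444 = 0.045544
V_st = 0.0682778
V_srs = (1 − 875/5300)·219.4/875 = 0.209347
deff = V_st / V_srs = 0.0682778/0.209347 = 0.3261

deff ≈ 0.326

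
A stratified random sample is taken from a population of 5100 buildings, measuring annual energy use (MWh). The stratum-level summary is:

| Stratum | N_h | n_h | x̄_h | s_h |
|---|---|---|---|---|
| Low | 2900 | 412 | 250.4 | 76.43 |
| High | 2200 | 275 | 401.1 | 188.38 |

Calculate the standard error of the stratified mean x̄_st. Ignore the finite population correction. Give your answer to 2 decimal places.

SE(x̄_st) ≈ 5.35

V̂(x̄_st) = Σ W_h² s_h²/n_h, with W_h = N_h/N and N = 5100:
  stratum Low: (2900/5100)²·76.43²/412 = 4.58444
  stratum High: (2200/5100)²·188.38²/275 = 24.0128
V̂(x̄_st) = 28.5972
SE(x̄_st) = √28.5972 = 5.34763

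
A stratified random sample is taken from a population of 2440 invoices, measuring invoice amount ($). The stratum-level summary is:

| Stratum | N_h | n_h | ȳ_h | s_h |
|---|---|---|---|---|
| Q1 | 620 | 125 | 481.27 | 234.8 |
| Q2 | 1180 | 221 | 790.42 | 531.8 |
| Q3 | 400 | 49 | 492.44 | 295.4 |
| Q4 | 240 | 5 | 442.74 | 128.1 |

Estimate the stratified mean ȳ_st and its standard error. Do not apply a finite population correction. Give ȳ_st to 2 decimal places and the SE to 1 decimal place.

ȳ_st = Σ W_h ȳ_h = (620·481.27 + 1180·790.42 + 400·492.44 + 240·442.74)/2440 = 628.81828
V̂(ȳ_st) = Σ W_h² s_h²/n_h, with W_h = N_h/N and N = 2440:
  stratum Q1: (620/2440)²·234.8²/125 = 28.4767
  stratum Q2: (1180/2440)²·531.8²/221 = 299.288
  stratum Q3: (400/2440)²·295.4²/49 = 47.8592
  stratum Q4: (240/2440)²·128.1²/5 = 31.752
V̂(ȳ_st) = 407.376
SE(ȳ_st) = √407.376 = 20.1835

ȳ_st ≈ 628.82, SE ≈ 20.2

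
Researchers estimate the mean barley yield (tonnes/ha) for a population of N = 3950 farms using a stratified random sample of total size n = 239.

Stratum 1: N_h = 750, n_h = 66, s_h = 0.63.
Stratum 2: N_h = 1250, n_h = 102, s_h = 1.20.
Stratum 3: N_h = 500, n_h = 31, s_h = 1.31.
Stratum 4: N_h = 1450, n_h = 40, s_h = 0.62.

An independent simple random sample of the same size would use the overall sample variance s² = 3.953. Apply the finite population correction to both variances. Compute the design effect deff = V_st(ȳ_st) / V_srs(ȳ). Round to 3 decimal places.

deff ≈ 0.231

V̂(ȳ_st) = Σ W_h² (1 − n_h/N_h) s_h²/n_h, with W_h = N_h/N and N = 3950:
  stratum 1: (750/3950)²·(1 − 66/750)·0.63²/66 = 0.000197724
  stratum 2: (1250/3950)²·(1 − 102/1250)·1.20²/102 = 0.00129843
  stratum 3: (500/3950)²·(1 − 31/500)·1.31²/31 = 0.000832012
  stratum 4: (1450/3950)²·(1 − 40/1450)·0.62²/40 = 0.00125926
V_st = 0.00358743
V_srs = (1 − 239/3950)·3.953/239 = 0.015539
deff = V_st / V_srs = 0.00358743/0.015539 = 0.2309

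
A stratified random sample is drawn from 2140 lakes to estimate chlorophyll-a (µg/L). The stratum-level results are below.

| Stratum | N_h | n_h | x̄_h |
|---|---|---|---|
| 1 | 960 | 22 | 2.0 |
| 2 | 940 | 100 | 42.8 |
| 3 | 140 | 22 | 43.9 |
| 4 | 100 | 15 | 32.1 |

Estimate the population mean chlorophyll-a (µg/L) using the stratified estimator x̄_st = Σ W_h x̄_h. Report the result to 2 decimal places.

N = Σ N_h = 2140. Stratum weights W_h = N_h/N.
x̄_st = (960·2.0 + 940·42.8 + 140·43.9 + 100·32.1) / 2140 = 24.0692

x̄_st ≈ 24.07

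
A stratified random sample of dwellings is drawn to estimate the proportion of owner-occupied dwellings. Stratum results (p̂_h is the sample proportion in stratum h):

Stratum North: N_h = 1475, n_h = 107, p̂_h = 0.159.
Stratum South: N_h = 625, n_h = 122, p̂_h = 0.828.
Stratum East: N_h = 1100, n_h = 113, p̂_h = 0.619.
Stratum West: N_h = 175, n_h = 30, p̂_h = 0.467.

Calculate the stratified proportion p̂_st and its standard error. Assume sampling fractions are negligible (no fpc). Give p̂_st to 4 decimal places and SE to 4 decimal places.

N = 3375; stratum weights W_h = N_h/N.
p̂_st = Σ W_h p̂_h = (1475·0.159 + 625·0.828 + 1100·0.619 + 175·0.467)/3375 = 0.44879
V̂(p̂_st) = Σ W_h² p̂_h(1−p̂_h)/(n_h−1):
  stratum North: (1475/3375)²·0.159·0.841/106 = 0.000240948
  stratum South: (625/3375)²·0.828·0.172/121 = 4.03632e-05
  stratum East: (1100/3375)²·0.619·0.381/112 = 0.000223684
  stratum West: (175/3375)²·0.467·0.533/29 = 2.30767e-05
V̂(p̂_st) = 0.000528072; SE = √V̂ = 0.0229798

p̂_st ≈ 0.4488, SE ≈ 0.0230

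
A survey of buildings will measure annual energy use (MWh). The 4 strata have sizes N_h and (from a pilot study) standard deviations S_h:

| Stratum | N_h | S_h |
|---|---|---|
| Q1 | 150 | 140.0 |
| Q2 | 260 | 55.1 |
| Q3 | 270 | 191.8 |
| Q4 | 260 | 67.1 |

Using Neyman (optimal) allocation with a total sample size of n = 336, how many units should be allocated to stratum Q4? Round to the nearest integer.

Neyman allocation: n_h = n · N_h S_h / Σ N_i S_i, with n = 336.
  stratum Q1: N_h·S_h = 150·140.0 = 21000.00
  stratum Q2: N_h·S_h = 260·55.1 = 14326.00
  stratum Q3: N_h·S_h = 270·191.8 = 51786.00
  stratum Q4: N_h·S_h = 260·67.1 = 17446.00
Σ N_h S_h = 104558.00
n for stratum Q4 = 336·17446.00/104558.00 = 56.063 → 56

56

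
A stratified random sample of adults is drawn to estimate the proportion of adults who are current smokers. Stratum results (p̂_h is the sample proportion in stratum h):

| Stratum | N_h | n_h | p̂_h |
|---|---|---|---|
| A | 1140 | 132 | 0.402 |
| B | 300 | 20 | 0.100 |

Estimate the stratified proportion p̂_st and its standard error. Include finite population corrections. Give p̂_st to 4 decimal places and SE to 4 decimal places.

p̂_st ≈ 0.3391, SE ≈ 0.0348

N = 1440; stratum weights W_h = N_h/N.
p̂_st = Σ W_h p̂_h = (1140·0.402 + 300·0.100)/1440 = 0.33908
V̂(p̂_st) = Σ W_h² (1 − n_h/N_h) p̂_h(1−p̂_h)/(n_h−1):
  stratum A: (1140/1440)²·(1 − 132/1140)·0.402·0.598/131 = 0.00101694
  stratum B: (300/1440)²·(1 − 20/300)·0.100·0.900/19 = 0.000191886
V̂(p̂_st) = 0.00120883; SE = √V̂ = 0.0347682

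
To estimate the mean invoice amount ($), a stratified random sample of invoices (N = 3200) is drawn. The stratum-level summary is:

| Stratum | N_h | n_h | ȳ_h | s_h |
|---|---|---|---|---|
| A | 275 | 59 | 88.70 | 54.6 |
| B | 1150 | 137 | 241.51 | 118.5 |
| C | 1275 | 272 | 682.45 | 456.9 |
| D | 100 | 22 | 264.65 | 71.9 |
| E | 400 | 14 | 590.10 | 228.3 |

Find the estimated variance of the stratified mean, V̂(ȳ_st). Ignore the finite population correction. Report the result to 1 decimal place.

V̂(ȳ_st) = Σ W_h² s_h²/n_h, with W_h = N_h/N and N = 3200:
  stratum A: (275/3200)²·54.6²/59 = 0.373163
  stratum B: (1150/3200)²·118.5²/137 = 13.2377
  stratum C: (1275/3200)²·456.9²/272 = 121.841
  stratum D: (100/3200)²·71.9²/22 = 0.229475
  stratum E: (400/3200)²·228.3²/14 = 58.1706
V̂(ȳ_st) = 193.852

V̂(ȳ_st) ≈ 193.9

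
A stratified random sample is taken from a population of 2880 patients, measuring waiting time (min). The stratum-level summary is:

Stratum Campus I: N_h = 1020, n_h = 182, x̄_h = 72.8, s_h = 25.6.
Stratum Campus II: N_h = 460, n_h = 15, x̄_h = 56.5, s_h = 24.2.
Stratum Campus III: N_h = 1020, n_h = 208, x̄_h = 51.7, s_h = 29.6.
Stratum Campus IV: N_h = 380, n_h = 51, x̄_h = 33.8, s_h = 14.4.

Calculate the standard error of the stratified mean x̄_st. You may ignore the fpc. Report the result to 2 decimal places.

V̂(x̄_st) = Σ W_h² s_h²/n_h, with W_h = N_h/N and N = 2880:
  stratum Campus I: (1020/2880)²·25.6²/182 = 0.451673
  stratum Campus II: (460/2880)²·24.2²/15 = 0.996025
  stratum Campus III: (1020/2880)²·29.6²/208 = 0.528367
  stratum Campus IV: (380/2880)²·14.4²/51 = 0.0707843
V̂(x̄_st) = 2.04685
SE(x̄_st) = √2.04685 = 1.43068

SE(x̄_st) ≈ 1.43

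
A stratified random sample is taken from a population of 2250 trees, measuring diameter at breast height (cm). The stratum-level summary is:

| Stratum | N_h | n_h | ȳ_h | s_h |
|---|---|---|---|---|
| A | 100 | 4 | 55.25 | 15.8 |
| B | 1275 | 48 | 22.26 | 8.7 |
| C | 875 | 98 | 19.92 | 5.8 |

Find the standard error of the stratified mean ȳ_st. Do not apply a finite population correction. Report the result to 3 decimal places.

V̂(ȳ_st) = Σ W_h² s_h²/n_h, with W_h = N_h/N and N = 2250:
  stratum A: (100/2250)²·15.8²/4 = 0.123279
  stratum B: (1275/2250)²·8.7²/48 = 0.506352
  stratum C: (875/2250)²·5.8²/98 = 0.0519136
V̂(ȳ_st) = 0.681545
SE(ȳ_st) = √0.681545 = 0.825557

SE(ȳ_st) ≈ 0.826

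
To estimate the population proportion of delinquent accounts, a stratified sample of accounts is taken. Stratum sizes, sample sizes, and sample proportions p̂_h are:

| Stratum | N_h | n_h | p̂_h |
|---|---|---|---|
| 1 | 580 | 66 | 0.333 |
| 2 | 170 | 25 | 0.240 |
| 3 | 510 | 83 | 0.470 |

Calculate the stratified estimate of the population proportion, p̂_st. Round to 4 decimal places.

p̂_st ≈ 0.3759

N = 1260; stratum weights W_h = N_h/N.
p̂_st = Σ W_h p̂_h = (580·0.333 + 170·0.240 + 510·0.470)/1260 = 0.37590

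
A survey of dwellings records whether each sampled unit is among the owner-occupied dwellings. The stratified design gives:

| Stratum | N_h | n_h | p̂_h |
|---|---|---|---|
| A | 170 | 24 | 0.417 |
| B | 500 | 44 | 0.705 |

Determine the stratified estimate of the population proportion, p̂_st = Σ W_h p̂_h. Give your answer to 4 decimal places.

N = 670; stratum weights W_h = N_h/N.
p̂_st = Σ W_h p̂_h = (170·0.417 + 500·0.705)/670 = 0.63193

p̂_st ≈ 0.6319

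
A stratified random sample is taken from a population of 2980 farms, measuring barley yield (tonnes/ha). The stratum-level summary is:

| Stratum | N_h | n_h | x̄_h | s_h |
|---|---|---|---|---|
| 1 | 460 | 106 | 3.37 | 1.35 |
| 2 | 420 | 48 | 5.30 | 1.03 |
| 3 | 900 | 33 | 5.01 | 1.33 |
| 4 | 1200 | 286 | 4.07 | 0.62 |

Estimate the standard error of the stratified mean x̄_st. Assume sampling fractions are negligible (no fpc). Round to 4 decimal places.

V̂(x̄_st) = Σ W_h² s_h²/n_h, with W_h = N_h/N and N = 2980:
  stratum 1: (460/2980)²·1.35²/106 = 0.00040968
  stratum 2: (420/2980)²·1.03²/48 = 0.000439035
  stratum 3: (900/2980)²·1.33²/33 = 0.00488925
  stratum 4: (1200/2980)²·0.62²/286 = 0.000217945
V̂(x̄_st) = 0.00595591
SE(x̄_st) = √0.00595591 = 0.0771745

SE(x̄_st) ≈ 0.0772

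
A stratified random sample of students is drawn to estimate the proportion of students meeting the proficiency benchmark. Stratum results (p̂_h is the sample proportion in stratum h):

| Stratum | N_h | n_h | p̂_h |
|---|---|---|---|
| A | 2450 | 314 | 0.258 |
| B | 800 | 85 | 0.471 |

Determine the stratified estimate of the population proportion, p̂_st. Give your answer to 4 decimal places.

N = 3250; stratum weights W_h = N_h/N.
p̂_st = Σ W_h p̂_h = (2450·0.258 + 800·0.471)/3250 = 0.31043

p̂_st ≈ 0.3104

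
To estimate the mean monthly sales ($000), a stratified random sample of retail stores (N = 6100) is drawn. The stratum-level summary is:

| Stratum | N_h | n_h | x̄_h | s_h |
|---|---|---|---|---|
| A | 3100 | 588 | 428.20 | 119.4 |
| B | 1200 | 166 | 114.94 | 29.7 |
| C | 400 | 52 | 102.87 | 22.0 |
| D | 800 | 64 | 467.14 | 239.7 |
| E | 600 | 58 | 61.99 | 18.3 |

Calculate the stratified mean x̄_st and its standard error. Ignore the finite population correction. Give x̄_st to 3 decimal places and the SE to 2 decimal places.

x̄_st ≈ 314.328, SE ≈ 4.69

x̄_st = Σ W_h x̄_h = (3100·428.20 + 1200·114.94 + 400·102.87 + 800·467.14 + 600·61.99)/6100 = 314.32820
V̂(x̄_st) = Σ W_h² s_h²/n_h, with W_h = N_h/N and N = 6100:
  stratum A: (3100/6100)²·119.4²/588 = 6.26174
  stratum B: (1200/6100)²·29.7²/166 = 0.20564
  stratum C: (400/6100)²·22.0²/52 = 0.0400223
  stratum D: (800/6100)²·239.7²/64 = 15.441
  stratum E: (600/6100)²·18.3²/58 = 0.0558621
V̂(x̄_st) = 22.0043
SE(x̄_st) = √22.0043 = 4.69087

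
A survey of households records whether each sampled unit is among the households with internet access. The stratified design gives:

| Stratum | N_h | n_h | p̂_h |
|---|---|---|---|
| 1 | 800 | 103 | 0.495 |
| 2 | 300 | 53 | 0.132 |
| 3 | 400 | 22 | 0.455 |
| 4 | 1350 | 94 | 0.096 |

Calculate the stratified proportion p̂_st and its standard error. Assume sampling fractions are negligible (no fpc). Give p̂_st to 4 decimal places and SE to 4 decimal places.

N = 2850; stratum weights W_h = N_h/N.
p̂_st = Σ W_h p̂_h = (800·0.495 + 300·0.132 + 400·0.455 + 1350·0.096)/2850 = 0.26218
V̂(p̂_st) = Σ W_h² p̂_h(1−p̂_h)/(n_h−1):
  stratum 1: (800/2850)²·0.495·0.505/102 = 0.000193102
  stratum 2: (300/2850)²·0.132·0.868/52 = 2.44142e-05
  stratum 3: (400/2850)²·0.455·0.545/21 = 0.000232605
  stratum 4: (1350/2850)²·0.096·0.904/93 = 0.00020938
V̂(p̂_st) = 0.000659501; SE = √V̂ = 0.0256807

p̂_st ≈ 0.2622, SE ≈ 0.0257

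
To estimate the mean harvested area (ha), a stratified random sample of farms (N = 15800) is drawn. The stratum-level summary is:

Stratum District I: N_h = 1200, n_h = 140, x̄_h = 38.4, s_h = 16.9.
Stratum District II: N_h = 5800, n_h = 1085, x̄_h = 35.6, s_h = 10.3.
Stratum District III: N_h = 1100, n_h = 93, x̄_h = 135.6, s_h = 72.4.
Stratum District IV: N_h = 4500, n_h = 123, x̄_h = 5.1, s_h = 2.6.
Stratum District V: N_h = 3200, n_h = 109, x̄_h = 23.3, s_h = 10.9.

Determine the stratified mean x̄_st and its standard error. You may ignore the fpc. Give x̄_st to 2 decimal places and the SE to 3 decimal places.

x̄_st = Σ W_h x̄_h = (1200·38.4 + 5800·35.6 + 1100·135.6 + 4500·5.1 + 3200·23.3)/15800 = 31.59684
V̂(x̄_st) = Σ W_h² s_h²/n_h, with W_h = N_h/N and N = 15800:
  stratum District I: (1200/15800)²·16.9²/140 = 0.0117678
  stratum District II: (5800/15800)²·10.3²/1085 = 0.0131761
  stratum District III: (1100/15800)²·72.4²/93 = 0.27319
  stratum District IV: (4500/15800)²·2.6²/123 = 0.00445813
  stratum District V: (3200/15800)²·10.9²/109 = 0.0447108
V̂(x̄_st) = 0.347303
SE(x̄_st) = √0.347303 = 0.589324

x̄_st ≈ 31.60, SE ≈ 0.589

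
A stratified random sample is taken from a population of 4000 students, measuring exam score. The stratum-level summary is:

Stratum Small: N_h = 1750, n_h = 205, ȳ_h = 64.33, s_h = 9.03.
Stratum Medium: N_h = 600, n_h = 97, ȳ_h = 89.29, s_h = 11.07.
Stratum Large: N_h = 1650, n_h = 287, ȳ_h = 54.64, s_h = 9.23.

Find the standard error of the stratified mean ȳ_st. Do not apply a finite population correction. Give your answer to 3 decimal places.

SE(ȳ_st) ≈ 0.394

V̂(ȳ_st) = Σ W_h² s_h²/n_h, with W_h = N_h/N and N = 4000:
  stratum Small: (1750/4000)²·9.03²/205 = 0.0761338
  stratum Medium: (600/4000)²·11.07²/97 = 0.0284254
  stratum Large: (1650/4000)²·9.23²/287 = 0.0505091
V̂(ȳ_st) = 0.155068
SE(ȳ_st) = √0.155068 = 0.393787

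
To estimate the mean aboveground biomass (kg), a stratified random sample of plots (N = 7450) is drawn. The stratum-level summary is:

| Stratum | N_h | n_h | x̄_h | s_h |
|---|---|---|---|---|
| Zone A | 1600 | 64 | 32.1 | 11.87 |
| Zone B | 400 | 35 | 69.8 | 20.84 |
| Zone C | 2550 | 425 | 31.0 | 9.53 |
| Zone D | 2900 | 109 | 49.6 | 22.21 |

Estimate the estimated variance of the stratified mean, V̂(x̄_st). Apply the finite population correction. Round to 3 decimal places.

V̂(x̄_st) ≈ 0.811

V̂(x̄_st) = Σ W_h² (1 − n_h/N_h) s_h²/n_h, with W_h = N_h/N and N = 7450:
  stratum Zone A: (1600/7450)²·(1 − 64/1600)·11.87²/64 = 0.097481
  stratum Zone B: (400/7450)²·(1 − 35/400)·20.84²/35 = 0.0326413
  stratum Zone C: (2550/7450)²·(1 − 425/2550)·9.53²/425 = 0.0208633
  stratum Zone D: (2900/7450)²·(1 − 109/2900)·22.21²/109 = 0.659957
V̂(x̄_st) = 0.810943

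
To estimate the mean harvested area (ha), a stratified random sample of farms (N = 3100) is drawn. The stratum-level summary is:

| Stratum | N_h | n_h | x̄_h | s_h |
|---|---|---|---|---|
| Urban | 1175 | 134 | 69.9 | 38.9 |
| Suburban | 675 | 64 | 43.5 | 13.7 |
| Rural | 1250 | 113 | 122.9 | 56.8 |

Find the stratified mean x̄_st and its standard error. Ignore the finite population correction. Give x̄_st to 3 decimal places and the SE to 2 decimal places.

x̄_st ≈ 85.523, SE ≈ 2.53

x̄_st = Σ W_h x̄_h = (1175·69.9 + 675·43.5 + 1250·122.9)/3100 = 85.52258
V̂(x̄_st) = Σ W_h² s_h²/n_h, with W_h = N_h/N and N = 3100:
  stratum Urban: (1175/3100)²·38.9²/134 = 1.62236
  stratum Suburban: (675/3100)²·13.7²/64 = 0.139042
  stratum Rural: (1250/3100)²·56.8²/113 = 4.6421
V̂(x̄_st) = 6.4035
SE(x̄_st) = √6.4035 = 2.53051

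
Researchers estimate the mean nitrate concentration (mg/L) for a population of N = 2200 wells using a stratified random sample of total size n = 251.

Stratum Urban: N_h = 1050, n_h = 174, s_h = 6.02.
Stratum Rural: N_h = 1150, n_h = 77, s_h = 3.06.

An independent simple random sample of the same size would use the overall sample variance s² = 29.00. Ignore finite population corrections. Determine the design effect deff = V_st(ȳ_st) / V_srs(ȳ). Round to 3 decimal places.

V̂(ȳ_st) = Σ W_h² s_h²/n_h, with W_h = N_h/N and N = 2200:
  stratum Urban: (1050/2200)²·6.02²/174 = 0.0474435
  stratum Rural: (1150/2200)²·3.06²/77 = 0.0332279
V_st = 0.0806714
V_srs = s²/n = 29.00/251 = 0.115538
deff = V_st / V_srs = 0.0806714/0.115538 = 0.6982

deff ≈ 0.698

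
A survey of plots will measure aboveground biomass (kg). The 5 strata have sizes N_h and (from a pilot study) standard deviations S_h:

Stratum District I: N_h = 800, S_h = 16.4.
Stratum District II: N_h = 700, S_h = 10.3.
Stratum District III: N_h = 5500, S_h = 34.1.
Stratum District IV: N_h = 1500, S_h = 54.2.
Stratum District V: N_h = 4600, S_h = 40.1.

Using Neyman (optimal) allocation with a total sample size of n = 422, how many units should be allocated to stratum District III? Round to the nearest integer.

Neyman allocation: n_h = n · N_h S_h / Σ N_i S_i, with n = 422.
  stratum District I: N_h·S_h = 800·16.4 = 13120.00
  stratum District II: N_h·S_h = 700·10.3 = 7210.00
  stratum District III: N_h·S_h = 5500·34.1 = 187550.00
  stratum District IV: N_h·S_h = 1500·54.2 = 81300.00
  stratum District V: N_h·S_h = 4600·40.1 = 184460.00
Σ N_h S_h = 473640.00
n for stratum District III = 422·187550.00/473640.00 = 167.102 → 167

167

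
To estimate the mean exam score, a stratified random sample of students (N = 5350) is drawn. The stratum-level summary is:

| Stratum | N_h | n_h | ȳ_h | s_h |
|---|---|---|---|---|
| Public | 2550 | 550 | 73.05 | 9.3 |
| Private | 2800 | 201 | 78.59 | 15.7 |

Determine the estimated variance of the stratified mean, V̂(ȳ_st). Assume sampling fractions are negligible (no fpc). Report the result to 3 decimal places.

V̂(ȳ_st) ≈ 0.372

V̂(ȳ_st) = Σ W_h² s_h²/n_h, with W_h = N_h/N and N = 5350:
  stratum Public: (2550/5350)²·9.3²/550 = 0.0357253
  stratum Private: (2800/5350)²·15.7²/201 = 0.335901
V̂(ȳ_st) = 0.371627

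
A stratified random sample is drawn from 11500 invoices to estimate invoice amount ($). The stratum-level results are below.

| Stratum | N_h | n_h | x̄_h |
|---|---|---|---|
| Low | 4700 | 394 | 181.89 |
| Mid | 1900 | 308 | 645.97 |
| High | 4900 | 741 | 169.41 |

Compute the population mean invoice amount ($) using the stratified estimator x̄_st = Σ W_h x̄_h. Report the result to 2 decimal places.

N = Σ N_h = 11500. Stratum weights W_h = N_h/N.
x̄_st = (4700·181.89 + 1900·645.97 + 4900·169.41) / 11500 = 253.2465

x̄_st ≈ 253.25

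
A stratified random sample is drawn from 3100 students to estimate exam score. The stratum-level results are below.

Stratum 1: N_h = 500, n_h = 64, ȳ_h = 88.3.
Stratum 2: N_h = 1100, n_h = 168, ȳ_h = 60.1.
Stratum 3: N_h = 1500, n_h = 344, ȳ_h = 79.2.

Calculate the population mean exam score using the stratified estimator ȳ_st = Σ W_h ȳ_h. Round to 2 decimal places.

N = Σ N_h = 3100. Stratum weights W_h = N_h/N.
ȳ_st = (500·88.3 + 1100·60.1 + 1500·79.2) / 3100 = 73.8903

ȳ_st ≈ 73.89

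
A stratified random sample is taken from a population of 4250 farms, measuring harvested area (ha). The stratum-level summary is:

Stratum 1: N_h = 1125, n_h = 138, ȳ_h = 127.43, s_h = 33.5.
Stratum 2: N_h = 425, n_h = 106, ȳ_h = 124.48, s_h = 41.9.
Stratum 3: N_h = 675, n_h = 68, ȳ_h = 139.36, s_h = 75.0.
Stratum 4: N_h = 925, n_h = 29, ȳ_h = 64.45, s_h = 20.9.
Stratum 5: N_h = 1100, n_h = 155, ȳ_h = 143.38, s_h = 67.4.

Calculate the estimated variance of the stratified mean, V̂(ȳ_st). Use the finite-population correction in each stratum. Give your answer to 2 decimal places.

V̂(ȳ_st) = Σ W_h² (1 − n_h/N_h) s_h²/n_h, with W_h = N_h/N and N = 4250:
  stratum 1: (1125/4250)²·(1 − 138/1125)·33.5²/138 = 0.499922
  stratum 2: (425/4250)²·(1 − 106/425)·41.9²/106 = 0.124315
  stratum 3: (675/4250)²·(1 − 68/675)·75.0²/68 = 1.87641
  stratum 4: (925/4250)²·(1 − 29/925)·20.9²/29 = 0.691141
  stratum 5: (1100/4250)²·(1 − 155/1100)·67.4²/155 = 1.68669
V̂(ȳ_st) = 4.87848

V̂(ȳ_st) ≈ 4.88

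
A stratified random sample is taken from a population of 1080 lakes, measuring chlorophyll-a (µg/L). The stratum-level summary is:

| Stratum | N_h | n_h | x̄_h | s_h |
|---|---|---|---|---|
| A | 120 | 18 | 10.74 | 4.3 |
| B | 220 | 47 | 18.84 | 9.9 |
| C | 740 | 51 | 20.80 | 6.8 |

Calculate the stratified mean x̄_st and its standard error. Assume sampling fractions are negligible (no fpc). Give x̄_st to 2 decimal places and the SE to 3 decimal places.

x̄_st = Σ W_h x̄_h = (120·10.74 + 220·18.84 + 740·20.80)/1080 = 19.28296
V̂(x̄_st) = Σ W_h² s_h²/n_h, with W_h = N_h/N and N = 1080:
  stratum A: (120/1080)²·4.3²/18 = 0.0126818
  stratum B: (220/1080)²·9.9²/47 = 0.0865307
  stratum C: (740/1080)²·6.8²/51 = 0.425661
V̂(x̄_st) = 0.524873
SE(x̄_st) = √0.524873 = 0.724481

x̄_st ≈ 19.28, SE ≈ 0.724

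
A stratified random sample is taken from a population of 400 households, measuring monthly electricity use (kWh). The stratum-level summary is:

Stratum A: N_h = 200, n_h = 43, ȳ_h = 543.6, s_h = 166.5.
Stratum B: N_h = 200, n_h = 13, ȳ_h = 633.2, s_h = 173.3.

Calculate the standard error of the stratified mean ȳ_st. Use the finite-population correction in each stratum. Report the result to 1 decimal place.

SE(ȳ_st) ≈ 25.8

V̂(ȳ_st) = Σ W_h² (1 − n_h/N_h) s_h²/n_h, with W_h = N_h/N and N = 400:
  stratum A: (200/400)²·(1 − 43/200)·166.5²/43 = 126.523
  stratum B: (200/400)²·(1 − 13/200)·173.3²/13 = 540.014
V̂(ȳ_st) = 666.538
SE(ȳ_st) = √666.538 = 25.8174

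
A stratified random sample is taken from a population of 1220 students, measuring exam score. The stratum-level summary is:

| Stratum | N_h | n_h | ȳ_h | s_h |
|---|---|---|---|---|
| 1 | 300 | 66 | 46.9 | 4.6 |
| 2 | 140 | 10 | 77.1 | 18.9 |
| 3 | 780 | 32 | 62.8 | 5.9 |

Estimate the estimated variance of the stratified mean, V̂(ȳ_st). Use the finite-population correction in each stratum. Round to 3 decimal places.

V̂(ȳ_st) = Σ W_h² (1 − n_h/N_h) s_h²/n_h, with W_h = N_h/N and N = 1220:
  stratum 1: (300/1220)²·(1 − 66/300)·4.6²/66 = 0.0151213
  stratum 2: (140/1220)²·(1 − 10/140)·18.9²/10 = 0.436793
  stratum 3: (780/1220)²·(1 − 32/780)·5.9²/32 = 0.426413
V̂(ȳ_st) = 0.878327

V̂(ȳ_st) ≈ 0.878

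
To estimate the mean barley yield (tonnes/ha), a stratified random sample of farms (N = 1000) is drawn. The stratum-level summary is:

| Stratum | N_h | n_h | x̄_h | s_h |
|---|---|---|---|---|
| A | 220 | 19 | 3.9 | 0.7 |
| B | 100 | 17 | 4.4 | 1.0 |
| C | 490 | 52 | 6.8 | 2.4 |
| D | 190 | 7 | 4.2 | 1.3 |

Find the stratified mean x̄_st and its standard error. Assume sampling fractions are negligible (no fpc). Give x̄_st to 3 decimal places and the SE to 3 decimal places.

x̄_st = Σ W_h x̄_h = (220·3.9 + 100·4.4 + 490·6.8 + 190·4.2)/1000 = 5.42800
V̂(x̄_st) = Σ W_h² s_h²/n_h, with W_h = N_h/N and N = 1000:
  stratum A: (220/1000)²·0.7²/19 = 0.00124821
  stratum B: (100/1000)²·1.0²/17 = 0.000588235
  stratum C: (490/1000)²·2.4²/52 = 0.0265957
  stratum D: (190/1000)²·1.3²/7 = 0.00871557
V̂(x̄_st) = 0.0371477
SE(x̄_st) = √0.0371477 = 0.192737

x̄_st ≈ 5.428, SE ≈ 0.193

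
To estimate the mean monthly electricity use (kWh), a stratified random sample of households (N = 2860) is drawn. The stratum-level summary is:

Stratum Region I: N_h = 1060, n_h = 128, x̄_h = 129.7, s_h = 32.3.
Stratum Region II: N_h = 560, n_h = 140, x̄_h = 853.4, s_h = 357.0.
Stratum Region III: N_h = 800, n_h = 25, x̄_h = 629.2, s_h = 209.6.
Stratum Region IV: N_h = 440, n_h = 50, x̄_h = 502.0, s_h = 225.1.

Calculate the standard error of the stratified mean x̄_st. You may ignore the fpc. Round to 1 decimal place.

V̂(x̄_st) = Σ W_h² s_h²/n_h, with W_h = N_h/N and N = 2860:
  stratum Region I: (1060/2860)²·32.3²/128 = 1.11963
  stratum Region II: (560/2860)²·357.0²/140 = 34.9022
  stratum Region III: (800/2860)²·209.6²/25 = 137.496
  stratum Region IV: (440/2860)²·225.1²/50 = 23.9858
V̂(x̄_st) = 197.504
SE(x̄_st) = √197.504 = 14.0536

SE(x̄_st) ≈ 14.1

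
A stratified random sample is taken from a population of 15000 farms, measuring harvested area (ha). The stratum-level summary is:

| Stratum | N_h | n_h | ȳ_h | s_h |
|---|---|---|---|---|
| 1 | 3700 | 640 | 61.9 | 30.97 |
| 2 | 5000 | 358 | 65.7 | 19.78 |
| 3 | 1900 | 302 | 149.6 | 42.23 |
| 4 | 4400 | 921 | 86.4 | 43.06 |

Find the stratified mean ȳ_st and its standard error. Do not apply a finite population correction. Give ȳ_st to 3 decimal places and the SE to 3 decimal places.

ȳ_st = Σ W_h ȳ_h = (3700·61.9 + 5000·65.7 + 1900·149.6 + 4400·86.4)/15000 = 81.46200
V̂(ȳ_st) = Σ W_h² s_h²/n_h, with W_h = N_h/N and N = 15000:
  stratum 1: (3700/15000)²·30.97²/640 = 0.091185
  stratum 2: (5000/15000)²·19.78²/358 = 0.12143
  stratum 3: (1900/15000)²·42.23²/302 = 0.0947458
  stratum 4: (4400/15000)²·43.06²/921 = 0.173225
V̂(ȳ_st) = 0.480586
SE(ȳ_st) = √0.480586 = 0.693243

ȳ_st ≈ 81.462, SE ≈ 0.693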